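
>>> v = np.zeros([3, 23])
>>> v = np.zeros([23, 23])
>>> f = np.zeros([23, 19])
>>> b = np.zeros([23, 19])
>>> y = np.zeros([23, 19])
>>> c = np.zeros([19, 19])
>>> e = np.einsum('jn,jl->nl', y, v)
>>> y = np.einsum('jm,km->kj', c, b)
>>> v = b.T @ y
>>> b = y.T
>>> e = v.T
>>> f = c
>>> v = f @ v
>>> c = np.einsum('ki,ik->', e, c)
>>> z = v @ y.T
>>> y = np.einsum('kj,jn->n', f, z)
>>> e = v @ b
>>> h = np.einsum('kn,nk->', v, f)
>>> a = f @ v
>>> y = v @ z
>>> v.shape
(19, 19)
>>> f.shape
(19, 19)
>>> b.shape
(19, 23)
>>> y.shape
(19, 23)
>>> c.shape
()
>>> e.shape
(19, 23)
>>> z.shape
(19, 23)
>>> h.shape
()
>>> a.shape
(19, 19)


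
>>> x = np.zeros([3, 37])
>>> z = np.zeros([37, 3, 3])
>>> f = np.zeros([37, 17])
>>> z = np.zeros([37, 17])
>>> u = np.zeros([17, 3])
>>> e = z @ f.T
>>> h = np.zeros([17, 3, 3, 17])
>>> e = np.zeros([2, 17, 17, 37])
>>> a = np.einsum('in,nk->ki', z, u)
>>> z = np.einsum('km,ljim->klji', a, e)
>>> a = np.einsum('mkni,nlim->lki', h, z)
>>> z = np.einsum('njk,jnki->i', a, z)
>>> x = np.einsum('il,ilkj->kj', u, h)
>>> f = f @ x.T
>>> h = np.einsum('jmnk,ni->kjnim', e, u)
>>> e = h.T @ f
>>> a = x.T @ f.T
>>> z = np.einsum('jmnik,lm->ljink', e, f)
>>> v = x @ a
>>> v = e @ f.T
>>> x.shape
(3, 17)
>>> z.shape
(37, 17, 2, 17, 3)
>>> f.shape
(37, 3)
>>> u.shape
(17, 3)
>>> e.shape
(17, 3, 17, 2, 3)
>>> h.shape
(37, 2, 17, 3, 17)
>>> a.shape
(17, 37)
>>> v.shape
(17, 3, 17, 2, 37)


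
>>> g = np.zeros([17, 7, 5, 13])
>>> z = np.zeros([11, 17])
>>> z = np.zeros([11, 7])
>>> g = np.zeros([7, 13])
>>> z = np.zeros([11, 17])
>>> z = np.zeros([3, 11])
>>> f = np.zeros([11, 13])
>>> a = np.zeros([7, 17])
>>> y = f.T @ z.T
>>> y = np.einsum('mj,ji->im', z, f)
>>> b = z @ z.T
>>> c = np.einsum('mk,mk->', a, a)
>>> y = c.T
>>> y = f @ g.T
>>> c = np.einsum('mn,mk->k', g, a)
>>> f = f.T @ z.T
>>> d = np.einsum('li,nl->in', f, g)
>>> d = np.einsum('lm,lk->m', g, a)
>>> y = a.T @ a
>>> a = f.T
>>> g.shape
(7, 13)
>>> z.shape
(3, 11)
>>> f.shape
(13, 3)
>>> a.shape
(3, 13)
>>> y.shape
(17, 17)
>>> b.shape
(3, 3)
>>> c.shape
(17,)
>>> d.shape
(13,)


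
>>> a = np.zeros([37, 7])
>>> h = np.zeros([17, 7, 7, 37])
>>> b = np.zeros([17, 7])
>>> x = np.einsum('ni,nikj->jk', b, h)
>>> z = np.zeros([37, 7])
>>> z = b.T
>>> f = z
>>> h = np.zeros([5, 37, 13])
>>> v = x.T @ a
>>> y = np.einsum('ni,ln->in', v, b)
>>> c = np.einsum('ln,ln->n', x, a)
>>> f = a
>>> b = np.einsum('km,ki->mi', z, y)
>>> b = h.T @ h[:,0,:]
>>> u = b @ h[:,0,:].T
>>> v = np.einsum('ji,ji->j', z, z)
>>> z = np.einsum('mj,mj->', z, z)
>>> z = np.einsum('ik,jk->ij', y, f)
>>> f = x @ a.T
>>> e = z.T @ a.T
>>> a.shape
(37, 7)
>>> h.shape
(5, 37, 13)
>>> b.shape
(13, 37, 13)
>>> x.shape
(37, 7)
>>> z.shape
(7, 37)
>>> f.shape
(37, 37)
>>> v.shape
(7,)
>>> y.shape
(7, 7)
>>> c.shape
(7,)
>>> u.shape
(13, 37, 5)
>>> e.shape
(37, 37)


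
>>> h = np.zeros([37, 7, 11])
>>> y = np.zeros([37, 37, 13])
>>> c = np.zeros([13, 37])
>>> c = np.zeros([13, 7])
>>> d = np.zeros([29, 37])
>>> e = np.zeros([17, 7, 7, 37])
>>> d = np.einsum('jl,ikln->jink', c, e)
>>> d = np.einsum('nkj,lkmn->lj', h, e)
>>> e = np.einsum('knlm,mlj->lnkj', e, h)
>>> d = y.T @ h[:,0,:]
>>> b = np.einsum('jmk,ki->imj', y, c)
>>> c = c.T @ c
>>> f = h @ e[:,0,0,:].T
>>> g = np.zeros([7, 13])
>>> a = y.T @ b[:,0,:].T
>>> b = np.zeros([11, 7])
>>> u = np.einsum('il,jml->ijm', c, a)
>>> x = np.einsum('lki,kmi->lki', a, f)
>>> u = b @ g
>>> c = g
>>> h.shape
(37, 7, 11)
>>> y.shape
(37, 37, 13)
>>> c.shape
(7, 13)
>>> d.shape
(13, 37, 11)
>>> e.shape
(7, 7, 17, 11)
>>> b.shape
(11, 7)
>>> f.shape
(37, 7, 7)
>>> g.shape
(7, 13)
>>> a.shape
(13, 37, 7)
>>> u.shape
(11, 13)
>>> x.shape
(13, 37, 7)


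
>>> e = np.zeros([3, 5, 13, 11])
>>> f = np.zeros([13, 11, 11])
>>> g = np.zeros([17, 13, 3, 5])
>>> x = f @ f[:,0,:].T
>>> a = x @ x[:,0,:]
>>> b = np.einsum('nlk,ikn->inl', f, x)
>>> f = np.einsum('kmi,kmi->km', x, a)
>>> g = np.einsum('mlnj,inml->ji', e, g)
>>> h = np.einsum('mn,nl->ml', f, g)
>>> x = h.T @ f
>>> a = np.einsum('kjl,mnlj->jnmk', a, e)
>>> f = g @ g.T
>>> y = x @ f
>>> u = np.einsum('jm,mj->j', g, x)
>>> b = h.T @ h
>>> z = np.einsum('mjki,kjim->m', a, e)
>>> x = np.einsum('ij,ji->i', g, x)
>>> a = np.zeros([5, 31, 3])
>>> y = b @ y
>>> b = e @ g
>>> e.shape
(3, 5, 13, 11)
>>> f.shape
(11, 11)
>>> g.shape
(11, 17)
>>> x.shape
(11,)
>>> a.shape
(5, 31, 3)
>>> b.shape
(3, 5, 13, 17)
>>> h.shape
(13, 17)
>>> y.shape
(17, 11)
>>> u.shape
(11,)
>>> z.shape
(11,)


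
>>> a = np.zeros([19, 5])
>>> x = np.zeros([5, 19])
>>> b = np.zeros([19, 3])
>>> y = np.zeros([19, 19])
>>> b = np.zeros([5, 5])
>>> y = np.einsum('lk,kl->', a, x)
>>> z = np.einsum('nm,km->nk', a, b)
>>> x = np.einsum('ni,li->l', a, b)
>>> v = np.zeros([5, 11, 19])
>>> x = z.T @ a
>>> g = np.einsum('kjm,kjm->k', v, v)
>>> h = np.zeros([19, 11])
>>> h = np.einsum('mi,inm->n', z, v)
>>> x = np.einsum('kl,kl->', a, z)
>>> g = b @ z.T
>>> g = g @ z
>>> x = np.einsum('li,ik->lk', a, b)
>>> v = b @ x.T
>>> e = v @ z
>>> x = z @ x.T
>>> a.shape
(19, 5)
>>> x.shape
(19, 19)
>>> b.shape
(5, 5)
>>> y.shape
()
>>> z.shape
(19, 5)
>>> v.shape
(5, 19)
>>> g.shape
(5, 5)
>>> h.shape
(11,)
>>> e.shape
(5, 5)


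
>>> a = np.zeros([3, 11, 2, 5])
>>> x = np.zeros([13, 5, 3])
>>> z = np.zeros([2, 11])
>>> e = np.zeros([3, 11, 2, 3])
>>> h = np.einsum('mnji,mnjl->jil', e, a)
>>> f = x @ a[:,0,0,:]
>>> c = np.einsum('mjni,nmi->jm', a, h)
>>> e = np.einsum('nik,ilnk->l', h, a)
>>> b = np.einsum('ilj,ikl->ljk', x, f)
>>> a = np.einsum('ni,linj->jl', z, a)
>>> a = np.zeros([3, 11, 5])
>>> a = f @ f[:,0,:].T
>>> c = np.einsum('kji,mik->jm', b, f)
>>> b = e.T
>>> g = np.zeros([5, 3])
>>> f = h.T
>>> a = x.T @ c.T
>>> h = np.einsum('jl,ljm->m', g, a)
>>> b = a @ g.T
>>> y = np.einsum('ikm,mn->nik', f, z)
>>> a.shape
(3, 5, 3)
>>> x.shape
(13, 5, 3)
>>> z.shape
(2, 11)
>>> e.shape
(11,)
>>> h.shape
(3,)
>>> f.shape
(5, 3, 2)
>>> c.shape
(3, 13)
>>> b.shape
(3, 5, 5)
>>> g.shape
(5, 3)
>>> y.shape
(11, 5, 3)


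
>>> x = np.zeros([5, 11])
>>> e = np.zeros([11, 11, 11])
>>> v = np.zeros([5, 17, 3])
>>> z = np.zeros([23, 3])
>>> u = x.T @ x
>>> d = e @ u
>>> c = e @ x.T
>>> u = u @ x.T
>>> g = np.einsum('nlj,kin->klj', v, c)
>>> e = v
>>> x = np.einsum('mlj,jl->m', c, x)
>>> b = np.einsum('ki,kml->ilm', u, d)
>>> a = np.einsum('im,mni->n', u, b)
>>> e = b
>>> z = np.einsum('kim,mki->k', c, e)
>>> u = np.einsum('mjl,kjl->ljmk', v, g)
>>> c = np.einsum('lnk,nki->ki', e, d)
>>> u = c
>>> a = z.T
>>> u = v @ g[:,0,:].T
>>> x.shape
(11,)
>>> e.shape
(5, 11, 11)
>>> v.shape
(5, 17, 3)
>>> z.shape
(11,)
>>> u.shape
(5, 17, 11)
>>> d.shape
(11, 11, 11)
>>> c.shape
(11, 11)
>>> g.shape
(11, 17, 3)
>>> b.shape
(5, 11, 11)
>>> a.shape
(11,)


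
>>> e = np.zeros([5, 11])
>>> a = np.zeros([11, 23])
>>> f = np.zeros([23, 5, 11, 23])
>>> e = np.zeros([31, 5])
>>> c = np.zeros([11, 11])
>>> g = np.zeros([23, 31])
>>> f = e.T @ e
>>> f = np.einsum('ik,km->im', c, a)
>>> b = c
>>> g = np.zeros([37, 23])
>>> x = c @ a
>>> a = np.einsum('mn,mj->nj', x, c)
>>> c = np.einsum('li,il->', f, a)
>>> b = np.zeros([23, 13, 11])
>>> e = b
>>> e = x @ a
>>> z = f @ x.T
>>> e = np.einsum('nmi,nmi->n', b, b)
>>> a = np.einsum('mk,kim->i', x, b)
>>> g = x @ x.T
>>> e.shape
(23,)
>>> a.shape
(13,)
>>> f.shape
(11, 23)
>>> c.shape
()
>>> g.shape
(11, 11)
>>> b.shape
(23, 13, 11)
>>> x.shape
(11, 23)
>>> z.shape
(11, 11)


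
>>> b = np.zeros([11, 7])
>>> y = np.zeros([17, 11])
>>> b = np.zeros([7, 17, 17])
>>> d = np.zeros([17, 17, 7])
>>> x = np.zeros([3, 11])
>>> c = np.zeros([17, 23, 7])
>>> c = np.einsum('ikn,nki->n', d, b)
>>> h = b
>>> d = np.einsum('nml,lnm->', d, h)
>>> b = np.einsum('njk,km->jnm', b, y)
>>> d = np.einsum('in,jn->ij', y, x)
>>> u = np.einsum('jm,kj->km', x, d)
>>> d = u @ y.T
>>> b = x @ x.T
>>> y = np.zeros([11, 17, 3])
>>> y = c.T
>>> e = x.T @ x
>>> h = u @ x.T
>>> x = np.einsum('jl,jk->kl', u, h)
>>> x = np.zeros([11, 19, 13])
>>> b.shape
(3, 3)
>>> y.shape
(7,)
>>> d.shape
(17, 17)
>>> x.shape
(11, 19, 13)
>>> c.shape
(7,)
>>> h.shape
(17, 3)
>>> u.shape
(17, 11)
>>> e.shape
(11, 11)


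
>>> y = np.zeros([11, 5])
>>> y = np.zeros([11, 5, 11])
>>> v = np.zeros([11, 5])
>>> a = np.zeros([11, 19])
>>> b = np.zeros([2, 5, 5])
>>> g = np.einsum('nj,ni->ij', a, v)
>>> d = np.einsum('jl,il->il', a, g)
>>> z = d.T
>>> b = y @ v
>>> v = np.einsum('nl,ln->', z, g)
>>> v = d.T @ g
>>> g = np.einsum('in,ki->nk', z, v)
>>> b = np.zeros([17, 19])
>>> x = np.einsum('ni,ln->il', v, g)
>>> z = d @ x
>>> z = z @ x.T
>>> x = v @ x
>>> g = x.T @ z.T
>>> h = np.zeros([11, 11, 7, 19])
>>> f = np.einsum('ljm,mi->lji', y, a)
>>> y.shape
(11, 5, 11)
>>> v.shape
(19, 19)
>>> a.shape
(11, 19)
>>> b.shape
(17, 19)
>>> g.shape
(5, 5)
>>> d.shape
(5, 19)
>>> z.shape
(5, 19)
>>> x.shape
(19, 5)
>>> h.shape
(11, 11, 7, 19)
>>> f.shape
(11, 5, 19)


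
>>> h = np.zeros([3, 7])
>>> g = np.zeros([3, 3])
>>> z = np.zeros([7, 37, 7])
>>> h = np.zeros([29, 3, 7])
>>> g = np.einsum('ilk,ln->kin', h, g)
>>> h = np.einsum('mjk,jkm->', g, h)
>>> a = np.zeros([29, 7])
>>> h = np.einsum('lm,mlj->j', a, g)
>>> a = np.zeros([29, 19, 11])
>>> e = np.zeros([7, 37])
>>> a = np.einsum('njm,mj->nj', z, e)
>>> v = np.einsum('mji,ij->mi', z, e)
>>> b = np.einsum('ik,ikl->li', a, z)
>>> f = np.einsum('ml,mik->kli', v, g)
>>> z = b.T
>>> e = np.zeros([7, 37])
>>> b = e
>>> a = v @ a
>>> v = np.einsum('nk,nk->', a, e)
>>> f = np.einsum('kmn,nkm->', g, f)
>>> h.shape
(3,)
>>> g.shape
(7, 29, 3)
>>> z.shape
(7, 7)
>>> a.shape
(7, 37)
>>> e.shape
(7, 37)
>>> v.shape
()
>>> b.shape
(7, 37)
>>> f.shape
()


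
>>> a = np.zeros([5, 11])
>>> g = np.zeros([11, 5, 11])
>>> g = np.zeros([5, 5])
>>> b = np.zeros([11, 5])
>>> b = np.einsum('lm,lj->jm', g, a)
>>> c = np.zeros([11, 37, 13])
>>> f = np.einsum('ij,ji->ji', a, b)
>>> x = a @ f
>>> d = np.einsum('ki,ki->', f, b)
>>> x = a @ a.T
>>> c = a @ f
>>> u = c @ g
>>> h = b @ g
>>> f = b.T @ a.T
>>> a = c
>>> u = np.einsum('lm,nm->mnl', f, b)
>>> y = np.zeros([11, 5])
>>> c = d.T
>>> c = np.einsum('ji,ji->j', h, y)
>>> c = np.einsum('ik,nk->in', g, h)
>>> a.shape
(5, 5)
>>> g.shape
(5, 5)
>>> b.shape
(11, 5)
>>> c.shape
(5, 11)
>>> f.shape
(5, 5)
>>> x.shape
(5, 5)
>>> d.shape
()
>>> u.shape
(5, 11, 5)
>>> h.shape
(11, 5)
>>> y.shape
(11, 5)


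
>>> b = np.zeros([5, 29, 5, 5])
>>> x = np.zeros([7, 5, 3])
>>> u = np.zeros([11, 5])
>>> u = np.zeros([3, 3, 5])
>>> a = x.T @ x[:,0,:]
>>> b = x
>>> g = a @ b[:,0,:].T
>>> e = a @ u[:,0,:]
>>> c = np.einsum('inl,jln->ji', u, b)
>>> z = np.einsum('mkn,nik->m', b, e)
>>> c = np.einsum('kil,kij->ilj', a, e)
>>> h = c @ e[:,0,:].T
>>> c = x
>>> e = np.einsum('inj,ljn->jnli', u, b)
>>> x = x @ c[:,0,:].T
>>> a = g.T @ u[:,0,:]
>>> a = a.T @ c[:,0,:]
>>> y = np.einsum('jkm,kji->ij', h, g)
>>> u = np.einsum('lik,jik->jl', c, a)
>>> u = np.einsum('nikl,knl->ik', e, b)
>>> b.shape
(7, 5, 3)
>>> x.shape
(7, 5, 7)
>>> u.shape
(3, 7)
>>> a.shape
(5, 5, 3)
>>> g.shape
(3, 5, 7)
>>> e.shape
(5, 3, 7, 3)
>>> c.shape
(7, 5, 3)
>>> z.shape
(7,)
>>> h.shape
(5, 3, 3)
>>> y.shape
(7, 5)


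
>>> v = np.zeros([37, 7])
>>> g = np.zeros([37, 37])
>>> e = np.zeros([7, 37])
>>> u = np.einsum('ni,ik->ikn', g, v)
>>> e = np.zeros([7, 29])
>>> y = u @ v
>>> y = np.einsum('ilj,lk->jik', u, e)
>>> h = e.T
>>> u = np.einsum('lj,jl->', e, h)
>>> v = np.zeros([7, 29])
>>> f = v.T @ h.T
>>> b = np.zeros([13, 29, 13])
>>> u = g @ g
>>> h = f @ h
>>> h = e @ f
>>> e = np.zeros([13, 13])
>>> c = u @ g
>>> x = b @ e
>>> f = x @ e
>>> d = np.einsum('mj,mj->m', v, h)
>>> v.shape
(7, 29)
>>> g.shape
(37, 37)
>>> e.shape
(13, 13)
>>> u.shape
(37, 37)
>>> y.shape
(37, 37, 29)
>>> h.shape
(7, 29)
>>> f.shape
(13, 29, 13)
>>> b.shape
(13, 29, 13)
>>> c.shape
(37, 37)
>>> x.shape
(13, 29, 13)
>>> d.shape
(7,)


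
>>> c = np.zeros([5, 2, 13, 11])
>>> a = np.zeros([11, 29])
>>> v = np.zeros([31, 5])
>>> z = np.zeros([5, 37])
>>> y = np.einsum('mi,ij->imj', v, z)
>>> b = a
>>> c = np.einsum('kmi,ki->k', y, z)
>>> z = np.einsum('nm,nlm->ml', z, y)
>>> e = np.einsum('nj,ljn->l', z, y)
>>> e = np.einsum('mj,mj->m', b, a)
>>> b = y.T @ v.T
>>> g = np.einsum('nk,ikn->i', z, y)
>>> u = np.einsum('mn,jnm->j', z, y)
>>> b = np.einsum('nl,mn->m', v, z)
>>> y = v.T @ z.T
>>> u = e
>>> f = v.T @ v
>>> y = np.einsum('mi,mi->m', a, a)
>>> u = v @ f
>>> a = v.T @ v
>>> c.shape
(5,)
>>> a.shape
(5, 5)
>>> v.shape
(31, 5)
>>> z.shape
(37, 31)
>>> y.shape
(11,)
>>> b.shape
(37,)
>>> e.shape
(11,)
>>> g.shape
(5,)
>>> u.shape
(31, 5)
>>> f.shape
(5, 5)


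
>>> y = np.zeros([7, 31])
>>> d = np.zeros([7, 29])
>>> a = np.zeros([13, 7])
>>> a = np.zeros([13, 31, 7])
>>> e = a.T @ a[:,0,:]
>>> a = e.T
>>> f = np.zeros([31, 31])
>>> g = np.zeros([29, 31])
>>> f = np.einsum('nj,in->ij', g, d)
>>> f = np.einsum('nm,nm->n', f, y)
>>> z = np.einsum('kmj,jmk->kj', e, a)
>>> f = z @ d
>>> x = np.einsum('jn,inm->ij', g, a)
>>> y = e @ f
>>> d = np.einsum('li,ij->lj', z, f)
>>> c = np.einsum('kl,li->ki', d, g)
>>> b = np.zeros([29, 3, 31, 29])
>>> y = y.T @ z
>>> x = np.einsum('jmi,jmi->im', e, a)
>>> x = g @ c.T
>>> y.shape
(29, 31, 7)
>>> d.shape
(7, 29)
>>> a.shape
(7, 31, 7)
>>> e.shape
(7, 31, 7)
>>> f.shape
(7, 29)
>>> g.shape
(29, 31)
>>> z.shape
(7, 7)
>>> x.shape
(29, 7)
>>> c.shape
(7, 31)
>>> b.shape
(29, 3, 31, 29)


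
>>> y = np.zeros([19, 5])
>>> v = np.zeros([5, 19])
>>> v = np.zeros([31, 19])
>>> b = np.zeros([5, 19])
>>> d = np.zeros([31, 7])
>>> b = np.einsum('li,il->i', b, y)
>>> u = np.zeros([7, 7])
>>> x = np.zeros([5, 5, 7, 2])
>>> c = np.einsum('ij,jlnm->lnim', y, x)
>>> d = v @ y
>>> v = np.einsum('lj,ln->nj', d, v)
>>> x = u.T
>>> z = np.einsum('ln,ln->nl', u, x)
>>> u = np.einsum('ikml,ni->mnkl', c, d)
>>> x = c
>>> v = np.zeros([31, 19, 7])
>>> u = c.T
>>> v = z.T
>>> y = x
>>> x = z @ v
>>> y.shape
(5, 7, 19, 2)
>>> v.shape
(7, 7)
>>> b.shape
(19,)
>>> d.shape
(31, 5)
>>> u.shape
(2, 19, 7, 5)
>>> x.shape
(7, 7)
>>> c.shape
(5, 7, 19, 2)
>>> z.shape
(7, 7)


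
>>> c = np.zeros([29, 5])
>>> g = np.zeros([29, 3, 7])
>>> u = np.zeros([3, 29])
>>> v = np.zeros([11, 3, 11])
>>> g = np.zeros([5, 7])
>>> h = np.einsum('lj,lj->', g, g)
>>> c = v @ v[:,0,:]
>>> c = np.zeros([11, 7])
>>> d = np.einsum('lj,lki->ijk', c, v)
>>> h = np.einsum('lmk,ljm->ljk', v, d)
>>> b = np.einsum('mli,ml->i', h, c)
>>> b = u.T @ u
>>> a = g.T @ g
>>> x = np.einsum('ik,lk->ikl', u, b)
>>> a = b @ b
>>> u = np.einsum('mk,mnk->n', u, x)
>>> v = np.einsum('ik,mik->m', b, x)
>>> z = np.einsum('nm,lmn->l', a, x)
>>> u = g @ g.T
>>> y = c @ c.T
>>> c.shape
(11, 7)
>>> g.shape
(5, 7)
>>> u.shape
(5, 5)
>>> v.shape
(3,)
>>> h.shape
(11, 7, 11)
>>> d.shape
(11, 7, 3)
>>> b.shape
(29, 29)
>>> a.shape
(29, 29)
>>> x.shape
(3, 29, 29)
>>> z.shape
(3,)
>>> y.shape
(11, 11)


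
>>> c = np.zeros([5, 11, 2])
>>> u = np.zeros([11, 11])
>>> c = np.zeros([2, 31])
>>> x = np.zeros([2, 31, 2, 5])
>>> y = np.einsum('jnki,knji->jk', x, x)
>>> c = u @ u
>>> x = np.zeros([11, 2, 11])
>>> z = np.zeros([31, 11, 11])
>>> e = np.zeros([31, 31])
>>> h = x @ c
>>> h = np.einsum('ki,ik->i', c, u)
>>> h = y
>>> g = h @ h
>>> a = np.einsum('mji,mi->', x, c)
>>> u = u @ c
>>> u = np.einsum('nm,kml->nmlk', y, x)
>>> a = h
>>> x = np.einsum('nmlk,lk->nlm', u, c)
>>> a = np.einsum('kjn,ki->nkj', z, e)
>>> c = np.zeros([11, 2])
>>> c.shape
(11, 2)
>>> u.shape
(2, 2, 11, 11)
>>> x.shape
(2, 11, 2)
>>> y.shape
(2, 2)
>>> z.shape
(31, 11, 11)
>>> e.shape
(31, 31)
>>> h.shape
(2, 2)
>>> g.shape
(2, 2)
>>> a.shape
(11, 31, 11)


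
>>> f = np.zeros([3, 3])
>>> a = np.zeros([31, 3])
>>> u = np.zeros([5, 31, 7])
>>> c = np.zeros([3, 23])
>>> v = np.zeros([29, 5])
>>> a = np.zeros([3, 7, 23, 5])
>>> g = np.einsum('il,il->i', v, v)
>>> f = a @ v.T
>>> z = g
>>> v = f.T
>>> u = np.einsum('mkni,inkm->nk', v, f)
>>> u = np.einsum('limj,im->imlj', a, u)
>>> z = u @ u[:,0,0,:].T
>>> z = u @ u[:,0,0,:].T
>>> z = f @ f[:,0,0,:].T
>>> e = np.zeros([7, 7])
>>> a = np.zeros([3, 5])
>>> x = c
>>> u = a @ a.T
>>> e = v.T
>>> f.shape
(3, 7, 23, 29)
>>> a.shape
(3, 5)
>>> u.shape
(3, 3)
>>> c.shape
(3, 23)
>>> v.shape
(29, 23, 7, 3)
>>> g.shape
(29,)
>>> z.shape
(3, 7, 23, 3)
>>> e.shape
(3, 7, 23, 29)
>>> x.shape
(3, 23)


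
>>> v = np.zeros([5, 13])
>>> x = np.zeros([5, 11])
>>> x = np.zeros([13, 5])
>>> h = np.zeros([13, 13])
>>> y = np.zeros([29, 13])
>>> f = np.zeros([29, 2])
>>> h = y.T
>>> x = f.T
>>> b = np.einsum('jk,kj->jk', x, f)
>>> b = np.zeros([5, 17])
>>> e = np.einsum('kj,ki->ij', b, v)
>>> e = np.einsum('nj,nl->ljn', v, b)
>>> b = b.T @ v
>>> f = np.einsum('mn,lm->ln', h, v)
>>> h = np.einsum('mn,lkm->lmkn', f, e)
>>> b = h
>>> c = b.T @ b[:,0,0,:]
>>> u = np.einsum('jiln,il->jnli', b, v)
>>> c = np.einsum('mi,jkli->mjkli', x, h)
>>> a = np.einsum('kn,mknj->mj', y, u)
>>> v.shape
(5, 13)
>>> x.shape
(2, 29)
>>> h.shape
(17, 5, 13, 29)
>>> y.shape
(29, 13)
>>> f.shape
(5, 29)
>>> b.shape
(17, 5, 13, 29)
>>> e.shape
(17, 13, 5)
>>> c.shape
(2, 17, 5, 13, 29)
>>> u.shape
(17, 29, 13, 5)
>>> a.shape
(17, 5)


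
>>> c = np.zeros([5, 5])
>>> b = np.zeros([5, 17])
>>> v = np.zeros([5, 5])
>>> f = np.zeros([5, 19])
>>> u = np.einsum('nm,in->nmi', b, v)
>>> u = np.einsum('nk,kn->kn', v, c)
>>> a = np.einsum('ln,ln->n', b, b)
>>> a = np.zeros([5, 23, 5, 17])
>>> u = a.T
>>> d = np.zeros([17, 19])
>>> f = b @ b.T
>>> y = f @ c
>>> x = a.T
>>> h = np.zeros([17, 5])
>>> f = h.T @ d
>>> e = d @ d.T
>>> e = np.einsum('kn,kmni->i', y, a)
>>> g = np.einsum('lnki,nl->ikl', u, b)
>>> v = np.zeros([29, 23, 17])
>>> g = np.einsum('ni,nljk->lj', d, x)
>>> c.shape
(5, 5)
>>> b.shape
(5, 17)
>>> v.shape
(29, 23, 17)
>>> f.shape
(5, 19)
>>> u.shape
(17, 5, 23, 5)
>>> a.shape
(5, 23, 5, 17)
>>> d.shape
(17, 19)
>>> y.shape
(5, 5)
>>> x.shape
(17, 5, 23, 5)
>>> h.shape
(17, 5)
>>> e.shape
(17,)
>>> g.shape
(5, 23)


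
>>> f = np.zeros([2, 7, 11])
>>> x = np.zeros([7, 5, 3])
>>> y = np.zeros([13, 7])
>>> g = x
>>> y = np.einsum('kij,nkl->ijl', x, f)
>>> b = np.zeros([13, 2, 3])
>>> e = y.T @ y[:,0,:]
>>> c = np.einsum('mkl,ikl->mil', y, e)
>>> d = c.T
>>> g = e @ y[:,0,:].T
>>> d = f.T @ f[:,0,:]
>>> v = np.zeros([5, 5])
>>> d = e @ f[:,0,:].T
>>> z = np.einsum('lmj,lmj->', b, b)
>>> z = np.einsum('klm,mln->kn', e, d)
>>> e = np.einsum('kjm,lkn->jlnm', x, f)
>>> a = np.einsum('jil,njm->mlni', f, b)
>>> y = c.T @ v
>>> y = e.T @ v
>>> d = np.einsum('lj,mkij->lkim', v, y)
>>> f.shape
(2, 7, 11)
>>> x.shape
(7, 5, 3)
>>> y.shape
(3, 11, 2, 5)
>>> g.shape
(11, 3, 5)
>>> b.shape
(13, 2, 3)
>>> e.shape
(5, 2, 11, 3)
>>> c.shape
(5, 11, 11)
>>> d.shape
(5, 11, 2, 3)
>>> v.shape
(5, 5)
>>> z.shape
(11, 2)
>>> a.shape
(3, 11, 13, 7)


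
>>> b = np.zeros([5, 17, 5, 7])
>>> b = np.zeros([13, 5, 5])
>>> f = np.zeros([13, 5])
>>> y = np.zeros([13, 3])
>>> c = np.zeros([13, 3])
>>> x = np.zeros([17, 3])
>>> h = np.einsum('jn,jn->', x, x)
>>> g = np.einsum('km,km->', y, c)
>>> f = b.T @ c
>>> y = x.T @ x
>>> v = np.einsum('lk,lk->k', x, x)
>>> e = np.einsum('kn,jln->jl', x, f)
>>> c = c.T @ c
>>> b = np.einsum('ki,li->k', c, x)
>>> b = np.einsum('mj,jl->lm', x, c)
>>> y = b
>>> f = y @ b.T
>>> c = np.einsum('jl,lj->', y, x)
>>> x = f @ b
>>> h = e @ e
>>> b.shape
(3, 17)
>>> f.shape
(3, 3)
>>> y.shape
(3, 17)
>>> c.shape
()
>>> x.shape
(3, 17)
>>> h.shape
(5, 5)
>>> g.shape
()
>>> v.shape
(3,)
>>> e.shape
(5, 5)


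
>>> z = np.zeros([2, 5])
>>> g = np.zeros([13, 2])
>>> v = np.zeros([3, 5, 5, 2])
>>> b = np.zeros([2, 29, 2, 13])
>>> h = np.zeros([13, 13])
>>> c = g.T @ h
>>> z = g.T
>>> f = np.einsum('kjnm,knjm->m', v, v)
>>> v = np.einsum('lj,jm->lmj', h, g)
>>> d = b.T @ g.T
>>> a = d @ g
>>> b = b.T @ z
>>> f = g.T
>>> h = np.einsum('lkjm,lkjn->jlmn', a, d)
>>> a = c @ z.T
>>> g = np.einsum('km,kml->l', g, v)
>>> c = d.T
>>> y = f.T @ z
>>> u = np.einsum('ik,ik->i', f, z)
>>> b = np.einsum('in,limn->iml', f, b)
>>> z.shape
(2, 13)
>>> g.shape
(13,)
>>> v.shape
(13, 2, 13)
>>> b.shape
(2, 29, 13)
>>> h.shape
(29, 13, 2, 13)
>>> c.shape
(13, 29, 2, 13)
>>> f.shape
(2, 13)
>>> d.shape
(13, 2, 29, 13)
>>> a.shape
(2, 2)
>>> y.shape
(13, 13)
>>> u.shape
(2,)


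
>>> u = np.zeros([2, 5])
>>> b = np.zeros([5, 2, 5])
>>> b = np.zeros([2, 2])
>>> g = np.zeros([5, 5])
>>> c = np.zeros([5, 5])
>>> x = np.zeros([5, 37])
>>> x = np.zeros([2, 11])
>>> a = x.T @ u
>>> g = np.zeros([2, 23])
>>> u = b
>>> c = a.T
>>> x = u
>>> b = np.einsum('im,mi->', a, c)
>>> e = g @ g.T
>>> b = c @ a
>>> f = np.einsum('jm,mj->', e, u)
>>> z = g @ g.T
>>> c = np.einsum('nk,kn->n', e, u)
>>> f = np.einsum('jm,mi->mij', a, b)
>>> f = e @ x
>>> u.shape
(2, 2)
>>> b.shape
(5, 5)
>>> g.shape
(2, 23)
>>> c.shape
(2,)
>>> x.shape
(2, 2)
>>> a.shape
(11, 5)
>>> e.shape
(2, 2)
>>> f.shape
(2, 2)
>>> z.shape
(2, 2)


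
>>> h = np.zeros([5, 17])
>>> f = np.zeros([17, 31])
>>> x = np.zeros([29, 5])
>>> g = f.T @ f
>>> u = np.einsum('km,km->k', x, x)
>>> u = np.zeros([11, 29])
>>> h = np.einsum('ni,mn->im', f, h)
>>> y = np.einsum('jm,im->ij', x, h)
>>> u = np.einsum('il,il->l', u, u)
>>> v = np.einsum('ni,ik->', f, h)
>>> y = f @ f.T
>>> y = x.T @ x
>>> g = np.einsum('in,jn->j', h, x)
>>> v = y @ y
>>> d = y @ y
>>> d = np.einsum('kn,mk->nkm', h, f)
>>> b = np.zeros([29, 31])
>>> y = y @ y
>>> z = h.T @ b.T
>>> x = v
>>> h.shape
(31, 5)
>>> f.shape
(17, 31)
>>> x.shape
(5, 5)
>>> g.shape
(29,)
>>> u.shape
(29,)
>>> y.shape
(5, 5)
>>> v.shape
(5, 5)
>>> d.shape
(5, 31, 17)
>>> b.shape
(29, 31)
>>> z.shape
(5, 29)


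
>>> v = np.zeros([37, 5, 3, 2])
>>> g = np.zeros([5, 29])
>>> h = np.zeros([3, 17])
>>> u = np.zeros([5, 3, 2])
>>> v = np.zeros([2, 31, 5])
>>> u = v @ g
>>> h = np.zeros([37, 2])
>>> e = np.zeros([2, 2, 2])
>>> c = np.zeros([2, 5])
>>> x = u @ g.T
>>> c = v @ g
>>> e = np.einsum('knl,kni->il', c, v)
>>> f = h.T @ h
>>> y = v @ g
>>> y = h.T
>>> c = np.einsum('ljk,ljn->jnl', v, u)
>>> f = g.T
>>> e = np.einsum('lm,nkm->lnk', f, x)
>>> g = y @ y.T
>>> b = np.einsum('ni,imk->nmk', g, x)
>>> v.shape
(2, 31, 5)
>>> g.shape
(2, 2)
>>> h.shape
(37, 2)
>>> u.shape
(2, 31, 29)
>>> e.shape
(29, 2, 31)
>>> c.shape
(31, 29, 2)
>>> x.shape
(2, 31, 5)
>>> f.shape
(29, 5)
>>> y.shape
(2, 37)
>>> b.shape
(2, 31, 5)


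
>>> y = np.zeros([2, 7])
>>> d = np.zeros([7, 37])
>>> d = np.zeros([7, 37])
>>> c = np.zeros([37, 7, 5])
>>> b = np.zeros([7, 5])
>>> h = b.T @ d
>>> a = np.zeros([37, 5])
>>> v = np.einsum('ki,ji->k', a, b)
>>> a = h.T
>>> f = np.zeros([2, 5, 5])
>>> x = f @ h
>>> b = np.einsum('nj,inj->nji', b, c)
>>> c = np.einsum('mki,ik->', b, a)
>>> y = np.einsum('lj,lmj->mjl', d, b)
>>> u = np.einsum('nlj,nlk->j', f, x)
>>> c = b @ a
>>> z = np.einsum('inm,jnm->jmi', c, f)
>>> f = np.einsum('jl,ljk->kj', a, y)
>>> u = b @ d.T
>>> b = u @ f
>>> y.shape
(5, 37, 7)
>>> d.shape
(7, 37)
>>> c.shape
(7, 5, 5)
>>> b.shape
(7, 5, 37)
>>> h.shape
(5, 37)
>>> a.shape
(37, 5)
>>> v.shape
(37,)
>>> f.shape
(7, 37)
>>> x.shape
(2, 5, 37)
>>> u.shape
(7, 5, 7)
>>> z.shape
(2, 5, 7)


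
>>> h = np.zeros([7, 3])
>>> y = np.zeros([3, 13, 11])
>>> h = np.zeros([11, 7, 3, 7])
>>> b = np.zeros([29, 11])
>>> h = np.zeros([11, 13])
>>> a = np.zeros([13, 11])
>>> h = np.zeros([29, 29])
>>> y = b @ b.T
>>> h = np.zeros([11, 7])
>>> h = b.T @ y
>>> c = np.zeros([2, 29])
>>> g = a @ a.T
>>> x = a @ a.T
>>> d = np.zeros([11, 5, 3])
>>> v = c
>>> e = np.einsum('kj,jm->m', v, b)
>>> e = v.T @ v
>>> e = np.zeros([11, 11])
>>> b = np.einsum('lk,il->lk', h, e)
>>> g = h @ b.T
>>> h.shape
(11, 29)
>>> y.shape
(29, 29)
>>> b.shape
(11, 29)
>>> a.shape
(13, 11)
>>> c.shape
(2, 29)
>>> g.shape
(11, 11)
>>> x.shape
(13, 13)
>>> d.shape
(11, 5, 3)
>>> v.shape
(2, 29)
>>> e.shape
(11, 11)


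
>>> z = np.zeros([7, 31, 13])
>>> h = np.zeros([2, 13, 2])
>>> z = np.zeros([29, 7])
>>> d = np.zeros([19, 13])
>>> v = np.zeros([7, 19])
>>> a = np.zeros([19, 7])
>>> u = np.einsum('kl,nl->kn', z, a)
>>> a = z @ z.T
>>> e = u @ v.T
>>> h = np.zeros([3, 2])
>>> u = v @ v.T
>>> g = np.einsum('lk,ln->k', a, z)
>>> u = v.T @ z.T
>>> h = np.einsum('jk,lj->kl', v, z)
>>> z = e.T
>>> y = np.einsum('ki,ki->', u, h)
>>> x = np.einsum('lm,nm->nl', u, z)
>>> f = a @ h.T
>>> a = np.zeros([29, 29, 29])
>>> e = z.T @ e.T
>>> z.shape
(7, 29)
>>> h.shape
(19, 29)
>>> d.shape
(19, 13)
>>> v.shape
(7, 19)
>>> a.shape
(29, 29, 29)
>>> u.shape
(19, 29)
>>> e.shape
(29, 29)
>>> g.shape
(29,)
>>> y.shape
()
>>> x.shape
(7, 19)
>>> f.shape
(29, 19)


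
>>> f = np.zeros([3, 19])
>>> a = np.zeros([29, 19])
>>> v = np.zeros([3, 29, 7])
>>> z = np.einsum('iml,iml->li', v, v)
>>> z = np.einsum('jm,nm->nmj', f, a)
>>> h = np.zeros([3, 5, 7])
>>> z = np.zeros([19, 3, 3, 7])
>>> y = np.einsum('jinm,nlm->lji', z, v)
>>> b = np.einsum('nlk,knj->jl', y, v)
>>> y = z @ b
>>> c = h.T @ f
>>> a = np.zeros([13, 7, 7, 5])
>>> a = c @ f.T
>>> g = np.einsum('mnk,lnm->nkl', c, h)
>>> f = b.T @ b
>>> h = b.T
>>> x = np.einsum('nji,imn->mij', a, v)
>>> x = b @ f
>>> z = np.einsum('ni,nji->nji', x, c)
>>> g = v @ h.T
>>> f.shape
(19, 19)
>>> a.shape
(7, 5, 3)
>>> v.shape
(3, 29, 7)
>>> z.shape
(7, 5, 19)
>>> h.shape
(19, 7)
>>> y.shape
(19, 3, 3, 19)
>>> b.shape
(7, 19)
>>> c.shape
(7, 5, 19)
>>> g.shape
(3, 29, 19)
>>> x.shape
(7, 19)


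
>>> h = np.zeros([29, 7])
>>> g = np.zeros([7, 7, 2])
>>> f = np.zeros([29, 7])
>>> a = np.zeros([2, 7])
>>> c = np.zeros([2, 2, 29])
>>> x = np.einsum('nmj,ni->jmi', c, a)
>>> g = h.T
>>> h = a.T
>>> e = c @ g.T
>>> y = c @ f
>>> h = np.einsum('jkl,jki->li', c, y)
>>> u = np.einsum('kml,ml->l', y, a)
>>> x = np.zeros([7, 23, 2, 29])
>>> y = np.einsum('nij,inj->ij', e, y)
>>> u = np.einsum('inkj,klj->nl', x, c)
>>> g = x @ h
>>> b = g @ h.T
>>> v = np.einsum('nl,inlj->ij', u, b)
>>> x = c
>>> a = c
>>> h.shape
(29, 7)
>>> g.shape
(7, 23, 2, 7)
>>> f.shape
(29, 7)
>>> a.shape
(2, 2, 29)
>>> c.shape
(2, 2, 29)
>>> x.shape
(2, 2, 29)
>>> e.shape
(2, 2, 7)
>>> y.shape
(2, 7)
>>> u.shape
(23, 2)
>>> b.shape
(7, 23, 2, 29)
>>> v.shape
(7, 29)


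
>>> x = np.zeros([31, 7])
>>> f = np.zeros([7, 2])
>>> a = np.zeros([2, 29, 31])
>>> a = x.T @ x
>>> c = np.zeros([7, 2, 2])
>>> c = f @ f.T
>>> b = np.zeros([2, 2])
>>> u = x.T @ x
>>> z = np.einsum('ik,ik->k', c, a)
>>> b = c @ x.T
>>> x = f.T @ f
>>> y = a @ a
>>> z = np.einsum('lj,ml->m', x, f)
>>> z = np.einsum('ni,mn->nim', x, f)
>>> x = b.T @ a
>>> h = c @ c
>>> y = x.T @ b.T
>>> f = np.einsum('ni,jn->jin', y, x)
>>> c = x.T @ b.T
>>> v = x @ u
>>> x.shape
(31, 7)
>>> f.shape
(31, 7, 7)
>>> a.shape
(7, 7)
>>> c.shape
(7, 7)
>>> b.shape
(7, 31)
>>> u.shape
(7, 7)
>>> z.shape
(2, 2, 7)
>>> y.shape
(7, 7)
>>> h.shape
(7, 7)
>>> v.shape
(31, 7)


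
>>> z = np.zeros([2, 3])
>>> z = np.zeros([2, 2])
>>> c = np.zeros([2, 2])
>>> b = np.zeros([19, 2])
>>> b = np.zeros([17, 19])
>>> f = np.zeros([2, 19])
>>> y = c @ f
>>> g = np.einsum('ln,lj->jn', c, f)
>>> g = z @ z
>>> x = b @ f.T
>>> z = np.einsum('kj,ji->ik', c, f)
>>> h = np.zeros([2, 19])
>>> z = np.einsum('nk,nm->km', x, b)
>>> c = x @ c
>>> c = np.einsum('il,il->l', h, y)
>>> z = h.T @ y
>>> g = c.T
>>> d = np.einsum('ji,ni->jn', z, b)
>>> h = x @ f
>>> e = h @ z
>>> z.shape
(19, 19)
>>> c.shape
(19,)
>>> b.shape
(17, 19)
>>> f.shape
(2, 19)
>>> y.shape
(2, 19)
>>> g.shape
(19,)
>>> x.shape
(17, 2)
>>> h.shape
(17, 19)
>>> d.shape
(19, 17)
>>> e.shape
(17, 19)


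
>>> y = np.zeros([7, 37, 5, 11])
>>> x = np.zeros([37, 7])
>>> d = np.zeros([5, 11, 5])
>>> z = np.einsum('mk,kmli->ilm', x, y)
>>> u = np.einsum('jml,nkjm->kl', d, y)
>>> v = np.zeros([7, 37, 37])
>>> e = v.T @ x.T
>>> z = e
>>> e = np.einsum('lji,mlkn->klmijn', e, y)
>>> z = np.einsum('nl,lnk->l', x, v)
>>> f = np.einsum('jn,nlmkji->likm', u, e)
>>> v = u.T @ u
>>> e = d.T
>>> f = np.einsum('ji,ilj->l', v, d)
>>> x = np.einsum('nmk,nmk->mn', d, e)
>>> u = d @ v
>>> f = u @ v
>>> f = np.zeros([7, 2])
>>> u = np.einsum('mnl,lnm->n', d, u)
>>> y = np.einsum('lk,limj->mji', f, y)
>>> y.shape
(5, 11, 37)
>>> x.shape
(11, 5)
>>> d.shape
(5, 11, 5)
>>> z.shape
(7,)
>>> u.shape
(11,)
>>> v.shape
(5, 5)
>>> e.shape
(5, 11, 5)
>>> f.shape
(7, 2)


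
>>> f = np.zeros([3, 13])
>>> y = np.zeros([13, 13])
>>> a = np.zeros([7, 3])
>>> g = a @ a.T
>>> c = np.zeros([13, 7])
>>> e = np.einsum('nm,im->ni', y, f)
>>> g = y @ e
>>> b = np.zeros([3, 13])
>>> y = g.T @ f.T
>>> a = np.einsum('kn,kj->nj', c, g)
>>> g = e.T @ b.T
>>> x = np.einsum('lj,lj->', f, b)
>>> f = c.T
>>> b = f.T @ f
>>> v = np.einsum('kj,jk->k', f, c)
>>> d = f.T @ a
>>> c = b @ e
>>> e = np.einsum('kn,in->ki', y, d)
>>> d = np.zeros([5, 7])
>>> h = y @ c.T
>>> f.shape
(7, 13)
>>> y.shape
(3, 3)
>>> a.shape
(7, 3)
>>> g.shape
(3, 3)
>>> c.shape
(13, 3)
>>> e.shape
(3, 13)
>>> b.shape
(13, 13)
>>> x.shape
()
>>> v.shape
(7,)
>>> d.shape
(5, 7)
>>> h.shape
(3, 13)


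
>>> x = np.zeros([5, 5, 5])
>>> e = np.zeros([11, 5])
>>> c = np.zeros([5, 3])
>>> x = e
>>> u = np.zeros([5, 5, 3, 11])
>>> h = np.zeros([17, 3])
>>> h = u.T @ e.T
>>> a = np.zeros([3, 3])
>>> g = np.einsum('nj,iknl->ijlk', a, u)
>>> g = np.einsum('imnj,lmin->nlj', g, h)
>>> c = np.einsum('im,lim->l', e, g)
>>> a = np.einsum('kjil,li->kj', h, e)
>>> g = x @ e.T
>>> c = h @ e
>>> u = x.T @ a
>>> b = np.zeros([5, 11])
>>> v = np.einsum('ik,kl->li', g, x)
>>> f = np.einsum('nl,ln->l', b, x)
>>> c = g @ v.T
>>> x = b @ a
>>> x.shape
(5, 3)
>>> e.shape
(11, 5)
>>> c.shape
(11, 5)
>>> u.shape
(5, 3)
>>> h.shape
(11, 3, 5, 11)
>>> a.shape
(11, 3)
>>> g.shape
(11, 11)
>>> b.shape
(5, 11)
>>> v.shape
(5, 11)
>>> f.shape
(11,)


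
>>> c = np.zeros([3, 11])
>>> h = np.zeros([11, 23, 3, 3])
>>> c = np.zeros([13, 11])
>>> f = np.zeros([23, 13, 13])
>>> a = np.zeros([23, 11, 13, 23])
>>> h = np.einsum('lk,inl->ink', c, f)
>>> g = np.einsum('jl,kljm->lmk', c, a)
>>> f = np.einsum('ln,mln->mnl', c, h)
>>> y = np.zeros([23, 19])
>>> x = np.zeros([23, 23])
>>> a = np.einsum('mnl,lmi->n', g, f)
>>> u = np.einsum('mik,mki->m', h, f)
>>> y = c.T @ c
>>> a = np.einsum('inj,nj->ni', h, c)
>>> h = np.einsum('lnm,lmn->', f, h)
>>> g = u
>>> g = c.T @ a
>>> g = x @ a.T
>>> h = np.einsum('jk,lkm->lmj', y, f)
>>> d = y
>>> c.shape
(13, 11)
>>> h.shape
(23, 13, 11)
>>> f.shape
(23, 11, 13)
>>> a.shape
(13, 23)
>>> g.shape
(23, 13)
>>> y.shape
(11, 11)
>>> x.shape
(23, 23)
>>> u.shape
(23,)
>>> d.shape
(11, 11)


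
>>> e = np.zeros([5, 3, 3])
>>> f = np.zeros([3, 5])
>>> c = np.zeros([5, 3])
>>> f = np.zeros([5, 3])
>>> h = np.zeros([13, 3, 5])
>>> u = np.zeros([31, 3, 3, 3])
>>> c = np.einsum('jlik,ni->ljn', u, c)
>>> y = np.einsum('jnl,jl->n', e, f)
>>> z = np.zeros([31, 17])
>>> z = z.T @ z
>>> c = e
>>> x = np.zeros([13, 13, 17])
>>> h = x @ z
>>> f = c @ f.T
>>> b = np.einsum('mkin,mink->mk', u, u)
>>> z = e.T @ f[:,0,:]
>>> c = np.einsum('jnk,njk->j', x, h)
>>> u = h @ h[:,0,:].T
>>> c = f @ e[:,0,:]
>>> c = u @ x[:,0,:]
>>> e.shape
(5, 3, 3)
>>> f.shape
(5, 3, 5)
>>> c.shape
(13, 13, 17)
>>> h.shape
(13, 13, 17)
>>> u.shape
(13, 13, 13)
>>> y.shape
(3,)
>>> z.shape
(3, 3, 5)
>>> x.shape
(13, 13, 17)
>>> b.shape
(31, 3)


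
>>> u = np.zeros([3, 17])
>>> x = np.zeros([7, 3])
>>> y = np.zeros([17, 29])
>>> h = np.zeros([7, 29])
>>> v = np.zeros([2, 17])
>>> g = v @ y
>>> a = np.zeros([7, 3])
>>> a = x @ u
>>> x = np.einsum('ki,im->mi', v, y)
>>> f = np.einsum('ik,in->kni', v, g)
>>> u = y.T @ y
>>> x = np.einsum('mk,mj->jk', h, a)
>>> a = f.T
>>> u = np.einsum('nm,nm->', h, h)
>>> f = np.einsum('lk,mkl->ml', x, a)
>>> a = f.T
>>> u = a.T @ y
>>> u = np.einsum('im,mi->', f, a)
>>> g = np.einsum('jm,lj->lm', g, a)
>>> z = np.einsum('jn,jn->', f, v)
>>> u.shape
()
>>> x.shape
(17, 29)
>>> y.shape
(17, 29)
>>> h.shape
(7, 29)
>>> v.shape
(2, 17)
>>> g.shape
(17, 29)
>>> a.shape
(17, 2)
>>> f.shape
(2, 17)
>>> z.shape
()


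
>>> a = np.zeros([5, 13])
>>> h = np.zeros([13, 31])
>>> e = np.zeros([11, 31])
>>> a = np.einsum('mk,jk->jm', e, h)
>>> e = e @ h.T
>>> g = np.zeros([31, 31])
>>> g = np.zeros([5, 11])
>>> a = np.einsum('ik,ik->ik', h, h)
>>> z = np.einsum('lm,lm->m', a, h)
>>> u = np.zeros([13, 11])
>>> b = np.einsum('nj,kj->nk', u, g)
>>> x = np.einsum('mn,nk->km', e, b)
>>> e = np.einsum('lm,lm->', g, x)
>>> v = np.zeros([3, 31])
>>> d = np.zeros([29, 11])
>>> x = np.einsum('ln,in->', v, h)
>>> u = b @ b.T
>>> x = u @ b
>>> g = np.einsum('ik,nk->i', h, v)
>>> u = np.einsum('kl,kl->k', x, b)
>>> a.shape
(13, 31)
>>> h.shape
(13, 31)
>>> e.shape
()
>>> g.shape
(13,)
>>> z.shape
(31,)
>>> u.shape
(13,)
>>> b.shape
(13, 5)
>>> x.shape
(13, 5)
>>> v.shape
(3, 31)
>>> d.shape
(29, 11)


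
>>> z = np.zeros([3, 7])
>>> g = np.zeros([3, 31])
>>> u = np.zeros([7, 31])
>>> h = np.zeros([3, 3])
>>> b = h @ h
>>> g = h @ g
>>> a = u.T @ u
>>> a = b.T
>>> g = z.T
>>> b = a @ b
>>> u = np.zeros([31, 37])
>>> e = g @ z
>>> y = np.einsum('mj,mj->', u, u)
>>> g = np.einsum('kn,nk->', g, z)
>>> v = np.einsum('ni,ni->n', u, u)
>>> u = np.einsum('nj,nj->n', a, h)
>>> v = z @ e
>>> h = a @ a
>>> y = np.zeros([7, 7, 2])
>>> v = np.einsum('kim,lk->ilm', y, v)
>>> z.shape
(3, 7)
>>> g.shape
()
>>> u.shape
(3,)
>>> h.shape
(3, 3)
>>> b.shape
(3, 3)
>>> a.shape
(3, 3)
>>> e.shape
(7, 7)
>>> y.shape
(7, 7, 2)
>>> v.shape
(7, 3, 2)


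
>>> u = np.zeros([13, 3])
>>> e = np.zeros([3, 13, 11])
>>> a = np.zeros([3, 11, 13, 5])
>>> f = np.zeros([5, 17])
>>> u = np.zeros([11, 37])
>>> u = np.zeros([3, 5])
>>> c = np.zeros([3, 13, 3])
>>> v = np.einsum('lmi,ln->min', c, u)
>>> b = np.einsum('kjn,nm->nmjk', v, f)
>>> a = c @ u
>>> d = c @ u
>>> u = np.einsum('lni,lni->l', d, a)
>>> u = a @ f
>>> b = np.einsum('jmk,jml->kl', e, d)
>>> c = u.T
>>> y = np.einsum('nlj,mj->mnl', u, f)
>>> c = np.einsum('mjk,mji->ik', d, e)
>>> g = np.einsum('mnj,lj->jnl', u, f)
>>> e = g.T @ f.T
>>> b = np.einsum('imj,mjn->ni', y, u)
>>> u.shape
(3, 13, 17)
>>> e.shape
(5, 13, 5)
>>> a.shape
(3, 13, 5)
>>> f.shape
(5, 17)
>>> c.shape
(11, 5)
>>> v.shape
(13, 3, 5)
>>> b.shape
(17, 5)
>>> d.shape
(3, 13, 5)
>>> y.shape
(5, 3, 13)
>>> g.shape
(17, 13, 5)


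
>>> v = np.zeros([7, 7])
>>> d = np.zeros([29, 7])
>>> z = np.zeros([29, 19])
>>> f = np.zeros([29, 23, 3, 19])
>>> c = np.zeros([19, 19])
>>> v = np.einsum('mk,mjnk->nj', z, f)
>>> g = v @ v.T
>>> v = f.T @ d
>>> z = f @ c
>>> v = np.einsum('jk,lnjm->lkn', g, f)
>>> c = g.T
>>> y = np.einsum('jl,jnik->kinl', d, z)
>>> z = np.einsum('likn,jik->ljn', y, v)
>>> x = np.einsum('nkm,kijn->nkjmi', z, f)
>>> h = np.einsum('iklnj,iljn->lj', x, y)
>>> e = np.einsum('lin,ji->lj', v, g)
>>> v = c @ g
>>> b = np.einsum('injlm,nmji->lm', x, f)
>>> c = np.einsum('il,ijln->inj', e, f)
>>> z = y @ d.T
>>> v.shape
(3, 3)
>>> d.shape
(29, 7)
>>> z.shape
(19, 3, 23, 29)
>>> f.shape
(29, 23, 3, 19)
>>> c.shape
(29, 19, 23)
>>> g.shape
(3, 3)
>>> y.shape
(19, 3, 23, 7)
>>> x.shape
(19, 29, 3, 7, 23)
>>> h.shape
(3, 23)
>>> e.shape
(29, 3)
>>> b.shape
(7, 23)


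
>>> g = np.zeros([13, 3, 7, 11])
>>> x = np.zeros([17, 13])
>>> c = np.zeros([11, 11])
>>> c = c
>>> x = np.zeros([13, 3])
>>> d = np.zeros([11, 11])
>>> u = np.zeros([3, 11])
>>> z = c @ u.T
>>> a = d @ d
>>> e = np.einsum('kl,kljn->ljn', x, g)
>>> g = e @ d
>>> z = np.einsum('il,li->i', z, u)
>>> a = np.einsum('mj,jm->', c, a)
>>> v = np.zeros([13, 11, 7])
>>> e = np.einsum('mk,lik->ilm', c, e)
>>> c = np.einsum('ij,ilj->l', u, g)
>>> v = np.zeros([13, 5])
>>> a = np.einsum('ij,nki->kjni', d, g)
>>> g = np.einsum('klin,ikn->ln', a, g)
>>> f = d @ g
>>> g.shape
(11, 11)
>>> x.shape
(13, 3)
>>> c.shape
(7,)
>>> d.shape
(11, 11)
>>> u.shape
(3, 11)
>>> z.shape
(11,)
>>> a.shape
(7, 11, 3, 11)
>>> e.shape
(7, 3, 11)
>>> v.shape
(13, 5)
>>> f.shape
(11, 11)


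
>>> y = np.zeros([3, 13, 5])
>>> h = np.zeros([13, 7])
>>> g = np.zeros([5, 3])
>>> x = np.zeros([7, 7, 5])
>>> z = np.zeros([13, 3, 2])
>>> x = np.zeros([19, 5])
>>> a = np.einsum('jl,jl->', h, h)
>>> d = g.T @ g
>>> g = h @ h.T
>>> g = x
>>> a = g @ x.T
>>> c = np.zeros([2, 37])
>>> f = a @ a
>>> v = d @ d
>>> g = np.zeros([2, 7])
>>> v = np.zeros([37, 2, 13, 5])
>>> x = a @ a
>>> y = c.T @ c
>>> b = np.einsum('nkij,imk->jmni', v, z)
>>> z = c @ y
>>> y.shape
(37, 37)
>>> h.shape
(13, 7)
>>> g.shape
(2, 7)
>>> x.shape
(19, 19)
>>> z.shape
(2, 37)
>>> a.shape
(19, 19)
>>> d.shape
(3, 3)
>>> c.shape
(2, 37)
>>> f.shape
(19, 19)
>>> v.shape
(37, 2, 13, 5)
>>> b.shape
(5, 3, 37, 13)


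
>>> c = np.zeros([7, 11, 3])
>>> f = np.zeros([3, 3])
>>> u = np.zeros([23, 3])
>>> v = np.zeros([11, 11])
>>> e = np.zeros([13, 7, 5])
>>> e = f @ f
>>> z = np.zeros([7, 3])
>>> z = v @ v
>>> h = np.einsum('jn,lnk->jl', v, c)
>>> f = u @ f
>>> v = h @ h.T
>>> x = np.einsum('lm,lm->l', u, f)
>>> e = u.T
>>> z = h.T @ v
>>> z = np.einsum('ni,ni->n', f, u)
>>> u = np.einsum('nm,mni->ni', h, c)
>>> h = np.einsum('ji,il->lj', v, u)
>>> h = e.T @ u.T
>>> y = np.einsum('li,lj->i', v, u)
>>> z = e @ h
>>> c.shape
(7, 11, 3)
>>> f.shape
(23, 3)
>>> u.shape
(11, 3)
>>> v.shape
(11, 11)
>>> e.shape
(3, 23)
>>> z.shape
(3, 11)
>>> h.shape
(23, 11)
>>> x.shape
(23,)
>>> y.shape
(11,)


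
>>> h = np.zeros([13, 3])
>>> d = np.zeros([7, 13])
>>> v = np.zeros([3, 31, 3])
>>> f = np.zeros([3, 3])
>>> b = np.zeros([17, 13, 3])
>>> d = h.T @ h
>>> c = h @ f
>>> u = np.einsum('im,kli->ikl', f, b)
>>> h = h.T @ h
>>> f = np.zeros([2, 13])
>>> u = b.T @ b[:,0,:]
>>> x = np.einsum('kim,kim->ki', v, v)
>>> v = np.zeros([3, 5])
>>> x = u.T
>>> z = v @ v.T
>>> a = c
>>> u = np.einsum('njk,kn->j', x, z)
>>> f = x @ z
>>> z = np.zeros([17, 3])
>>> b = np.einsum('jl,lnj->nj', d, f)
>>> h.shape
(3, 3)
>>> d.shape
(3, 3)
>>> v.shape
(3, 5)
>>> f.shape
(3, 13, 3)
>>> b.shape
(13, 3)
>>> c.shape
(13, 3)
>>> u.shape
(13,)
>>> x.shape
(3, 13, 3)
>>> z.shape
(17, 3)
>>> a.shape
(13, 3)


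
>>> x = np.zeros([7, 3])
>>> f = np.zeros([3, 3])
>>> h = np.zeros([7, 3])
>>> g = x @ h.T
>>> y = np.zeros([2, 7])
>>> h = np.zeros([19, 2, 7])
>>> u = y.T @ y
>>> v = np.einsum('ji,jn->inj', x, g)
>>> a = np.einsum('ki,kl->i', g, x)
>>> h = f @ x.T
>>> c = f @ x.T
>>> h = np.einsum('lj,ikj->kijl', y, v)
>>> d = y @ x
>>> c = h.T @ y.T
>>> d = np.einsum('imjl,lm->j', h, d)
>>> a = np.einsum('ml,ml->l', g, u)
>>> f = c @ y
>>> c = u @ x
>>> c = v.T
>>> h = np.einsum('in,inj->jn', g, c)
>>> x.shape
(7, 3)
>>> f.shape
(2, 7, 3, 7)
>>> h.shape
(3, 7)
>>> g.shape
(7, 7)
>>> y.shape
(2, 7)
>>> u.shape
(7, 7)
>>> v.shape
(3, 7, 7)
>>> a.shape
(7,)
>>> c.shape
(7, 7, 3)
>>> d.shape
(7,)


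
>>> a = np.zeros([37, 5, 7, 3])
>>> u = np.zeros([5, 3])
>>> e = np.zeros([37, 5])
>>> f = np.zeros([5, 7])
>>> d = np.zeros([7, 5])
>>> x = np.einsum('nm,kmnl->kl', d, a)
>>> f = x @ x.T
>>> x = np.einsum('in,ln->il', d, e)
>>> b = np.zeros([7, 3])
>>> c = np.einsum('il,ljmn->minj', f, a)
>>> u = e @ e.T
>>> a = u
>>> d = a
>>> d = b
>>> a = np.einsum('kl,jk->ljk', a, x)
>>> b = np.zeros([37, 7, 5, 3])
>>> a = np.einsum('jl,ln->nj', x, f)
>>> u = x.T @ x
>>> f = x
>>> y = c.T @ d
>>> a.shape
(37, 7)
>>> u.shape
(37, 37)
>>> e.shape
(37, 5)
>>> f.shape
(7, 37)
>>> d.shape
(7, 3)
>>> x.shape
(7, 37)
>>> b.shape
(37, 7, 5, 3)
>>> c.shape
(7, 37, 3, 5)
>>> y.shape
(5, 3, 37, 3)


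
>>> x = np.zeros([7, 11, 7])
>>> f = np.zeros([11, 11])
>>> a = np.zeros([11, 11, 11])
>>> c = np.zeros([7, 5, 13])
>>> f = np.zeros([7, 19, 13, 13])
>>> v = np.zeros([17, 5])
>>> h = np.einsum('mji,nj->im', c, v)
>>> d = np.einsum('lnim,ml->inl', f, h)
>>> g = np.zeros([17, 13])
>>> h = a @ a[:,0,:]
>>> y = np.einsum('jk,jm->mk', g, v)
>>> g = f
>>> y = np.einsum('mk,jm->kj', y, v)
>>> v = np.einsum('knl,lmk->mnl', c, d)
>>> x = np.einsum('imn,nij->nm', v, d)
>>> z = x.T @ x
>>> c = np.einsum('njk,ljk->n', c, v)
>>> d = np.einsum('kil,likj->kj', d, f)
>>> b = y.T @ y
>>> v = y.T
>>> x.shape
(13, 5)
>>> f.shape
(7, 19, 13, 13)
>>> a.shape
(11, 11, 11)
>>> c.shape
(7,)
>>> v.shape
(17, 13)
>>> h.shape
(11, 11, 11)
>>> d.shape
(13, 13)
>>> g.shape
(7, 19, 13, 13)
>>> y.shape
(13, 17)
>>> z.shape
(5, 5)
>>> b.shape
(17, 17)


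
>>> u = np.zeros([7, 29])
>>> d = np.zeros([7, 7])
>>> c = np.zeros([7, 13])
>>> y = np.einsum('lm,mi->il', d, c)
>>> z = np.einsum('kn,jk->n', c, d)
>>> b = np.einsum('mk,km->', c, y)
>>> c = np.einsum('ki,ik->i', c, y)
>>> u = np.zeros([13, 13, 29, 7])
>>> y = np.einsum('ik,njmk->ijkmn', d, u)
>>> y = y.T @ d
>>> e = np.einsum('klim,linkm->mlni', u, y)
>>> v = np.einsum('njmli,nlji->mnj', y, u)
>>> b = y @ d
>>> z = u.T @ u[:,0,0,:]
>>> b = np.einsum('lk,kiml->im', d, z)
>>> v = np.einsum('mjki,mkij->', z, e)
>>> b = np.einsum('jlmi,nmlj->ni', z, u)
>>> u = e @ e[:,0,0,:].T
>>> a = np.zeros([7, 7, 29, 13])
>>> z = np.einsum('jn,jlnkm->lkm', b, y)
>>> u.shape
(7, 13, 7, 7)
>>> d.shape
(7, 7)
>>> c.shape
(13,)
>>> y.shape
(13, 29, 7, 13, 7)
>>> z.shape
(29, 13, 7)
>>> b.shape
(13, 7)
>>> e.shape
(7, 13, 7, 29)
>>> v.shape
()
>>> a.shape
(7, 7, 29, 13)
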